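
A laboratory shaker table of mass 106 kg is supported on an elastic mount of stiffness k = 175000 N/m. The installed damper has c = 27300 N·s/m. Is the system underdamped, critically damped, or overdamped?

c_c = 2√(k·m) = 8614 N·s/m; ζ = c/c_c = 27300/8614 = 3.17.
Since ζ > 1 the system is overdamped.

overdamped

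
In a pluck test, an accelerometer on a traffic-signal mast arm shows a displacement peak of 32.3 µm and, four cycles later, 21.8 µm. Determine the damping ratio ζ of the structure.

Logarithmic decrement δ = (1/n)·ln(x₀/x_n) = (1/4)·ln(32.3/21.8) = (1/4)·ln(1.482) = 0.09829.
ζ = δ/√(4π² + δ²) = 0.09829/√(39.48 + 0.00966) = 0.09829/6.284 = 0.01564.

0.0156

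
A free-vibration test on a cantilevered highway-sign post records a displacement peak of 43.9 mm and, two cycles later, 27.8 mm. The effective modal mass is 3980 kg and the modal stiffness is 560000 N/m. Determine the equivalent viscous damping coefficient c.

Logarithmic decrement δ = (1/n)·ln(x₀/x_n) = (1/2)·ln(43.9/27.8) = (1/2)·ln(1.579) = 0.2284.
ζ = δ/√(4π² + δ²) = 0.2284/√(39.48 + 0.0522) = 0.2284/6.287 = 0.03633.
c = ζ · 2√(km) = 0.03633 × 2√(560000 × 3980) = 0.03633 × 94420 = 3431 N·s/m.

3430 N·s/m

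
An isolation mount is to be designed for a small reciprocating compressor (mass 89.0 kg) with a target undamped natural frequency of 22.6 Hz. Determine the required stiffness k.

1790000 N/m

ω_n = 2πf_n = 2π × 22.6 = 142.0 rad/s.
k = m·ω_n² = 89.0 × 142.0² = 89.0 × 20160 = 1795000 N/m.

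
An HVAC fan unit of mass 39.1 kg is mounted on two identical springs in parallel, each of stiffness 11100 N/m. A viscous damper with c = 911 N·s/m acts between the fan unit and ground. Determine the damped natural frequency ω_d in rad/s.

Parallel springs add: k_eq = 2 × 11100 = 22200 N/m.
ω_n = √(k_eq/m) = √(22200/39.1) = 23.83 rad/s.
Critical damping c_c = 2√(k_eq·m) = 2√(22200 × 39.1) = 1863 N·s/m, so ζ = c/c_c = 911/1863 = 0.4889.
ω_d = ω_n√(1 − ζ²) = 23.83 × √(1 − 0.239) = 20.79 rad/s.

20.8 rad/s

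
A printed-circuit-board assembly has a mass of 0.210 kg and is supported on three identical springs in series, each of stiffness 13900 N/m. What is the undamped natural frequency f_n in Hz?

Series springs: 1/k_eq = 3/13900, so k_eq = 13900/3 = 4633 N/m.
ω_n = √(k_eq/m) = √(4633/0.210) = √22060 = 148.5 rad/s.
f_n = ω_n/(2π) = 148.5/6.283 = 23.64 Hz.

23.6 Hz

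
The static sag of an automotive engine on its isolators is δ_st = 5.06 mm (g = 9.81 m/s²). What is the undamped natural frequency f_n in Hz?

ω_n = √(g/δ_st) = √(9.81/0.00506) = √1939 = 44.03 rad/s.
f_n = ω_n/(2π) = 44.03/6.283 = 7.008 Hz.

7.01 Hz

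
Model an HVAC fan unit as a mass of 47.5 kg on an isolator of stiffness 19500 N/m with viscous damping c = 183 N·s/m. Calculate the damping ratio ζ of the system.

ω_n = √(k/m) = √(19500/47.5) = 20.26 rad/s.
Critical damping c_c = 2√(k·m) = 2√(19500 × 47.5) = 1925 N·s/m, so ζ = c/c_c = 183/1925 = 0.09507.

0.0951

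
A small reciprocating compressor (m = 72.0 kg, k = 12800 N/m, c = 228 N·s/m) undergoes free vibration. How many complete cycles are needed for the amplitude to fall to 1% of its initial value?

7 cycles

ζ = c/(2√(km)) = 228/(2√(12800 × 72.0)) = 228/1920 = 0.1187.
Logarithmic decrement δ = 2πζ/√(1 − ζ²) = 2π × 0.1187/√(1 − 0.0141) = 0.7514.
x_n/x₀ = e^(−nδ) ≤ 0.01; take ln: n ≥ ln(1/0.01)/δ = 4.605/0.7514 = 6.128.
So 7 complete cycles are required.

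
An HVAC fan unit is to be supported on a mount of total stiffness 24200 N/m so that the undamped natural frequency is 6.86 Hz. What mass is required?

13.0 kg

ω_n = 2πf_n = 2π × 6.86 = 43.10 rad/s.
m = k/ω_n² = 24200/43.10² = 24200/1858 = 13.03 kg.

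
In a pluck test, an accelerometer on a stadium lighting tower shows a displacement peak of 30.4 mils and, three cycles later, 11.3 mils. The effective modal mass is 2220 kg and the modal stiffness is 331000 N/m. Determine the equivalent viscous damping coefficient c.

Logarithmic decrement δ = (1/n)·ln(x₀/x_n) = (1/3)·ln(30.4/11.3) = (1/3)·ln(2.690) = 0.3299.
ζ = δ/√(4π² + δ²) = 0.3299/√(39.48 + 0.109) = 0.3299/6.292 = 0.05243.
c = ζ · 2√(km) = 0.05243 × 2√(331000 × 2220) = 0.05243 × 54220 = 2842 N·s/m.

2840 N·s/m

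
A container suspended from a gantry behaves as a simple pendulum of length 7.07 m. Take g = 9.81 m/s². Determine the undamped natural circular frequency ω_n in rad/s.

1.18 rad/s

For a simple pendulum ω_n = √(g/L) = √(9.81/7.07) = √1.388 = 1.178 rad/s.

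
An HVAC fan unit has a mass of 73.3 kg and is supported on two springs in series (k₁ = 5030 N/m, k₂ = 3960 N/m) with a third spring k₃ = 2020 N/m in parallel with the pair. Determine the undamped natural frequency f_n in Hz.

1.21 Hz

Series pair: k_s = k₁k₂/(k₁+k₂) = (5030)(3960)/(5030 + 3960) = 2216 N/m. In parallel with k₃: k_eq = 2216 + 2020 = 4236 N/m.
ω_n = √(k_eq/m) = √(4236/73.3) = √57.79 = 7.602 rad/s.
f_n = ω_n/(2π) = 7.602/6.283 = 1.210 Hz.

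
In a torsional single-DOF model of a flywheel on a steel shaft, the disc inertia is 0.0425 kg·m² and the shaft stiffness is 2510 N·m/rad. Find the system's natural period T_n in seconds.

0.0259 s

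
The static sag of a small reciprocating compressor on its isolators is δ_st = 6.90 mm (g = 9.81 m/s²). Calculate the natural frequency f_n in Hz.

6.00 Hz

ω_n = √(g/δ_st) = √(9.81/0.00690) = √1422 = 37.71 rad/s.
f_n = ω_n/(2π) = 37.71/6.283 = 6.001 Hz.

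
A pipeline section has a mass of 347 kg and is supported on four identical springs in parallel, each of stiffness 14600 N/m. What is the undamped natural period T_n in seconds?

0.484 s

Parallel springs add: k_eq = 4 × 14600 = 58400 N/m.
ω_n = √(k_eq/m) = √(58400/347) = √168.3 = 12.97 rad/s.
T_n = 2π/ω_n = 6.283/12.97 = 0.4843 s.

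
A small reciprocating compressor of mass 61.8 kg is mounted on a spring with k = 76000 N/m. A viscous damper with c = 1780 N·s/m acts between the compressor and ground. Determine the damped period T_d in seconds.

ω_n = √(k/m) = √(76000/61.8) = 35.07 rad/s.
Critical damping c_c = 2√(k·m) = 2√(76000 × 61.8) = 4334 N·s/m, so ζ = c/c_c = 1780/4334 = 0.4107.
ω_d = ω_n√(1 − ζ²) = 35.07 × √(1 − 0.169) = 31.97 rad/s.
T_d = 2π/ω_d = 0.1965 s.

0.197 s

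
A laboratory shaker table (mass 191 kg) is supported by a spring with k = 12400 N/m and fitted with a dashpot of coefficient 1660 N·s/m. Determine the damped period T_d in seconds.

0.926 s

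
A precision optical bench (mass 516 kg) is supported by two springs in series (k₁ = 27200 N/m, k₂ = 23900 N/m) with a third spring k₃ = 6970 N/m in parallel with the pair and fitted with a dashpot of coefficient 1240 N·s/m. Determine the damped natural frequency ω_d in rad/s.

Series pair: k_s = k₁k₂/(k₁+k₂) = (27200)(23900)/(27200 + 23900) = 12720 N/m. In parallel with k₃: k_eq = 12720 + 6970 = 19690 N/m.
ω_n = √(k_eq/m) = √(19690/516) = 6.178 rad/s.
Critical damping c_c = 2√(k_eq·m) = 2√(19690 × 516) = 6375 N·s/m, so ζ = c/c_c = 1240/6375 = 0.1945.
ω_d = ω_n√(1 − ζ²) = 6.178 × √(1 − 0.0378) = 6.060 rad/s.

6.06 rad/s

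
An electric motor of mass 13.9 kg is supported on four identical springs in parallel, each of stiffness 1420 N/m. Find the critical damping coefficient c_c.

562 N·s/m

Parallel springs add: k_eq = 4 × 1420 = 5680 N/m.
c_c = 2√(k_eq·m) = 2√(5680 × 13.9) = 2 × 281.0 = 562.0 N·s/m.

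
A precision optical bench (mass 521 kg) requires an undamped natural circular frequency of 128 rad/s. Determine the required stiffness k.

8540000 N/m

k = m·ω_n² = 521 × 128.0² = 521 × 16380 = 8536000 N/m.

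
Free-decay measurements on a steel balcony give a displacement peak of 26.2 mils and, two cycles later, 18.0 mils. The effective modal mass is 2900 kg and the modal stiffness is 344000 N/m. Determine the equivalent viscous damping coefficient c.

Logarithmic decrement δ = (1/n)·ln(x₀/x_n) = (1/2)·ln(26.2/18.0) = (1/2)·ln(1.456) = 0.1877.
ζ = δ/√(4π² + δ²) = 0.1877/√(39.48 + 0.0352) = 0.1877/6.286 = 0.02986.
c = ζ · 2√(km) = 0.02986 × 2√(344000 × 2900) = 0.02986 × 63170 = 1886 N·s/m.

1890 N·s/m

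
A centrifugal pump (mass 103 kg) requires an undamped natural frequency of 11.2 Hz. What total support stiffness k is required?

ω_n = 2πf_n = 2π × 11.2 = 70.37 rad/s.
k = m·ω_n² = 103 × 70.37² = 103 × 4952 = 510100 N/m.

510000 N/m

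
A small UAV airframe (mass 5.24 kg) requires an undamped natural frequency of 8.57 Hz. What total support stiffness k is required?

ω_n = 2πf_n = 2π × 8.57 = 53.85 rad/s.
k = m·ω_n² = 5.24 × 53.85² = 5.24 × 2899 = 15190 N/m.

15200 N/m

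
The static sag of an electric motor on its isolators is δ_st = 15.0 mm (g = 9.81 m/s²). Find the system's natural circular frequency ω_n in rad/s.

25.6 rad/s

ω_n = √(g/δ_st) = √(9.81/0.0150) = √654.0 = 25.57 rad/s.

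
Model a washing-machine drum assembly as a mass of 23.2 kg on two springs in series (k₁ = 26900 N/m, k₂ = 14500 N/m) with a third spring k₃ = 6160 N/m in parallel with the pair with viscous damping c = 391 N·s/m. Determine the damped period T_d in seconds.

Series pair: k_s = k₁k₂/(k₁+k₂) = (26900)(14500)/(26900 + 14500) = 9421 N/m. In parallel with k₃: k_eq = 9421 + 6160 = 15580 N/m.
ω_n = √(k_eq/m) = √(15580/23.2) = 25.92 rad/s.
Critical damping c_c = 2√(k_eq·m) = 2√(15580 × 23.2) = 1202 N·s/m, so ζ = c/c_c = 391/1202 = 0.3252.
ω_d = ω_n√(1 − ζ²) = 25.92 × √(1 − 0.106) = 24.51 rad/s.
T_d = 2π/ω_d = 0.2564 s.

0.256 s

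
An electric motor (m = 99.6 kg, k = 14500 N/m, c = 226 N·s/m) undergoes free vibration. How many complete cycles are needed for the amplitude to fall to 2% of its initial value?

7 cycles

ζ = c/(2√(km)) = 226/(2√(14500 × 99.6)) = 226/2403 = 0.09403.
Logarithmic decrement δ = 2πζ/√(1 − ζ²) = 2π × 0.09403/√(1 − 0.00884) = 0.5934.
x_n/x₀ = e^(−nδ) ≤ 0.02; take ln: n ≥ ln(1/0.02)/δ = 3.912/0.5934 = 6.592.
So 7 complete cycles are required.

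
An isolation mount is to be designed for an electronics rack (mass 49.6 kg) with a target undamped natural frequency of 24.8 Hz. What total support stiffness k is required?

ω_n = 2πf_n = 2π × 24.8 = 155.8 rad/s.
k = m·ω_n² = 49.6 × 155.8² = 49.6 × 24280 = 1204000 N/m.

1200000 N/m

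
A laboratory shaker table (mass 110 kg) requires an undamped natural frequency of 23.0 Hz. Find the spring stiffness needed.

ω_n = 2πf_n = 2π × 23.0 = 144.5 rad/s.
k = m·ω_n² = 110 × 144.5² = 110 × 20880 = 2297000 N/m.

2300000 N/m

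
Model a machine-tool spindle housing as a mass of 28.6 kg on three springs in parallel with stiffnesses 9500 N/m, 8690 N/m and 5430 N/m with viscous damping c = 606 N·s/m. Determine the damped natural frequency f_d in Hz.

4.25 Hz

Parallel springs add: k_eq = 9500 + 8690 + 5430 = 23620 N/m.
ω_n = √(k_eq/m) = √(23620/28.6) = 28.74 rad/s.
Critical damping c_c = 2√(k_eq·m) = 2√(23620 × 28.6) = 1644 N·s/m, so ζ = c/c_c = 606/1644 = 0.3687.
ω_d = ω_n√(1 − ζ²) = 28.74 × √(1 − 0.136) = 26.71 rad/s.
f_d = ω_d/(2π) = 4.252 Hz.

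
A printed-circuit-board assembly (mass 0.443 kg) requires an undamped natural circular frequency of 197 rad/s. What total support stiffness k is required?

k = m·ω_n² = 0.443 × 197.0² = 0.443 × 38810 = 17190 N/m.

17200 N/m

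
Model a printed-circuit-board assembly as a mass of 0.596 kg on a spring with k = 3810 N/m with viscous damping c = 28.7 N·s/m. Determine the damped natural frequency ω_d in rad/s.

76.2 rad/s

ω_n = √(k/m) = √(3810/0.596) = 79.95 rad/s.
Critical damping c_c = 2√(k·m) = 2√(3810 × 0.596) = 95.30 N·s/m, so ζ = c/c_c = 28.7/95.30 = 0.3011.
ω_d = ω_n√(1 − ζ²) = 79.95 × √(1 − 0.0907) = 76.24 rad/s.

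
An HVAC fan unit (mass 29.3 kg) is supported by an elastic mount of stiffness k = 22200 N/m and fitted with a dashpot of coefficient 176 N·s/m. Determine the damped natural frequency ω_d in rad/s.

27.4 rad/s

ω_n = √(k/m) = √(22200/29.3) = 27.53 rad/s.
Critical damping c_c = 2√(k·m) = 2√(22200 × 29.3) = 1613 N·s/m, so ζ = c/c_c = 176/1613 = 0.1091.
ω_d = ω_n√(1 − ζ²) = 27.53 × √(1 − 0.0119) = 27.36 rad/s.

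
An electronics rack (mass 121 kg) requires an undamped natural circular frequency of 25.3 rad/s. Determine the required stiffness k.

77500 N/m

k = m·ω_n² = 121 × 25.30² = 121 × 640.1 = 77450 N/m.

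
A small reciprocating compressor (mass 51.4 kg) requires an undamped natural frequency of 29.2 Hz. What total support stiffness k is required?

ω_n = 2πf_n = 2π × 29.2 = 183.5 rad/s.
k = m·ω_n² = 51.4 × 183.5² = 51.4 × 33660 = 1730000 N/m.

1730000 N/m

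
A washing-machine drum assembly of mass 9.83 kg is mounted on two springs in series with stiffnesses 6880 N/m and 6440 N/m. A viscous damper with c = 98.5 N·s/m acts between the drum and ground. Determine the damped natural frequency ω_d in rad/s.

17.7 rad/s

Series springs: 1/k_eq = 1/6880 + 1/6440 = 0.0003006, so k_eq = 3326 N/m.
ω_n = √(k_eq/m) = √(3326/9.83) = 18.40 rad/s.
Critical damping c_c = 2√(k_eq·m) = 2√(3326 × 9.83) = 361.7 N·s/m, so ζ = c/c_c = 98.5/361.7 = 0.2724.
ω_d = ω_n√(1 − ζ²) = 18.40 × √(1 − 0.0742) = 17.70 rad/s.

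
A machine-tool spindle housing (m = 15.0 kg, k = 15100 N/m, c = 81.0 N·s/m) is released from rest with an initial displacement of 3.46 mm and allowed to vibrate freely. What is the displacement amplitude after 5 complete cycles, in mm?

0.236 mm

ζ = c/(2√(km)) = 81.0/(2√(15100 × 15.0)) = 81.0/951.8 = 0.08510.
Logarithmic decrement δ = 2πζ/√(1 − ζ²) = 2π × 0.08510/√(1 − 0.00724) = 0.5366.
After n cycles, x_n/x₀ = e^(−nδ), so x_5 = 3.46 × e^(−5 × 0.5366) = 3.46 × 0.06835 = 0.2365 mm.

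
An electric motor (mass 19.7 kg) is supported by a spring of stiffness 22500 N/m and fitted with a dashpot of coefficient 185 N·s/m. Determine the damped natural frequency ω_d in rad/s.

33.5 rad/s

ω_n = √(k/m) = √(22500/19.7) = 33.80 rad/s.
Critical damping c_c = 2√(k·m) = 2√(22500 × 19.7) = 1332 N·s/m, so ζ = c/c_c = 185/1332 = 0.1389.
ω_d = ω_n√(1 − ζ²) = 33.80 × √(1 − 0.0193) = 33.47 rad/s.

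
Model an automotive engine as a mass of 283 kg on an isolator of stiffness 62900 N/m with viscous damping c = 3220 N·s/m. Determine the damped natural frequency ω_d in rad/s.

13.8 rad/s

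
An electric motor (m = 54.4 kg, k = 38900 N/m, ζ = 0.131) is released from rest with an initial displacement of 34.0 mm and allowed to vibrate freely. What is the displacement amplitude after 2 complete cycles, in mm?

Logarithmic decrement δ = 2πζ/√(1 − ζ²) = 2π × 0.1310/√(1 − 0.0172) = 0.8303.
After n cycles, x_n/x₀ = e^(−nδ), so x_2 = 34.0 × e^(−2 × 0.8303) = 34.0 × 0.1900 = 6.461 mm.

6.46 mm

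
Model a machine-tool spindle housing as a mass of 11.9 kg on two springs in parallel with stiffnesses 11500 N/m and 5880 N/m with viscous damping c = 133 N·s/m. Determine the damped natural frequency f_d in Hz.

6.02 Hz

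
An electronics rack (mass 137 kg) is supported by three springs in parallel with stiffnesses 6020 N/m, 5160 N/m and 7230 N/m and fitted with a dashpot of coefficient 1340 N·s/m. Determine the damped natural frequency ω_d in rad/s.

10.5 rad/s

Parallel springs add: k_eq = 6020 + 5160 + 7230 = 18410 N/m.
ω_n = √(k_eq/m) = √(18410/137) = 11.59 rad/s.
Critical damping c_c = 2√(k_eq·m) = 2√(18410 × 137) = 3176 N·s/m, so ζ = c/c_c = 1340/3176 = 0.4219.
ω_d = ω_n√(1 − ζ²) = 11.59 × √(1 − 0.178) = 10.51 rad/s.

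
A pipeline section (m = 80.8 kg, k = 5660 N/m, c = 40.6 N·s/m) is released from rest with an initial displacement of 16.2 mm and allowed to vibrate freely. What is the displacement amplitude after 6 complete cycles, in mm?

5.22 mm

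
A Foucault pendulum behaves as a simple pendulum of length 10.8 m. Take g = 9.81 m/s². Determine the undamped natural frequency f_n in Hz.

0.152 Hz

For a simple pendulum ω_n = √(g/L) = √(9.81/10.8) = √0.9083 = 0.9531 rad/s.
f_n = ω_n/(2π) = 0.9531/6.283 = 0.1517 Hz.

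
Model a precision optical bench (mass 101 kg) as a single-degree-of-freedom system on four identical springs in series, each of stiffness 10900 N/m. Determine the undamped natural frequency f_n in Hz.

Series springs: 1/k_eq = 4/10900, so k_eq = 10900/4 = 2725 N/m.
ω_n = √(k_eq/m) = √(2725/101) = √26.98 = 5.194 rad/s.
f_n = ω_n/(2π) = 5.194/6.283 = 0.8267 Hz.

0.827 Hz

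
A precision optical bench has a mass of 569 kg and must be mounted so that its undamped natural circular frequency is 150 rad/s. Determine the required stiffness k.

k = m·ω_n² = 569 × 150.0² = 569 × 22500 = 12800000 N/m.

12800000 N/m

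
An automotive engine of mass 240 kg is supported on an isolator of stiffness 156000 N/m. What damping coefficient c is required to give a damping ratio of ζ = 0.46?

5630 N·s/m

c_c = 2√(k·m) = 2√(156000 × 240) = 12240 N·s/m.
c = ζ·c_c = 0.46 × 12240 = 5629 N·s/m.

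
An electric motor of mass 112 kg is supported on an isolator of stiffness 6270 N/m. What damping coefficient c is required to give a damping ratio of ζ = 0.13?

218 N·s/m

c_c = 2√(k·m) = 2√(6270 × 112) = 1676 N·s/m.
c = ζ·c_c = 0.13 × 1676 = 217.9 N·s/m.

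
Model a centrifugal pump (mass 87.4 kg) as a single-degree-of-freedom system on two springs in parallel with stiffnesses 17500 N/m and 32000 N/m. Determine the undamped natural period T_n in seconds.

0.264 s

Parallel springs add: k_eq = 17500 + 32000 = 49500 N/m.
ω_n = √(k_eq/m) = √(49500/87.4) = √566.4 = 23.80 rad/s.
T_n = 2π/ω_n = 6.283/23.80 = 0.2640 s.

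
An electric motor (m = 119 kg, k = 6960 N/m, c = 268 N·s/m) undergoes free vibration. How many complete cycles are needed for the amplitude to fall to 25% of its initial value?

2 cycles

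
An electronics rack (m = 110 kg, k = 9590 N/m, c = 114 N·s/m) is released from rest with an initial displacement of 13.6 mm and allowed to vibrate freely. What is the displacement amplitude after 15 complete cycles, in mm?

0.0722 mm

ζ = c/(2√(km)) = 114/(2√(9590 × 110)) = 114/2054 = 0.05550.
Logarithmic decrement δ = 2πζ/√(1 − ζ²) = 2π × 0.05550/√(1 − 0.00308) = 0.3492.
After n cycles, x_n/x₀ = e^(−nδ), so x_15 = 13.6 × e^(−15 × 0.3492) = 13.6 × 0.005308 = 0.07219 mm.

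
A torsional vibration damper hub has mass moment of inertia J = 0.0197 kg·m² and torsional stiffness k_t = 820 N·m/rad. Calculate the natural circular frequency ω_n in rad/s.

ω_n = √(k_t/J) = √(820/0.0197) = √41620 = 204.0 rad/s.

204 rad/s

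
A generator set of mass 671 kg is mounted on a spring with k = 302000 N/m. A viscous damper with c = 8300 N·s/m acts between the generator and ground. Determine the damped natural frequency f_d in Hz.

3.23 Hz

ω_n = √(k/m) = √(302000/671) = 21.21 rad/s.
Critical damping c_c = 2√(k·m) = 2√(302000 × 671) = 28470 N·s/m, so ζ = c/c_c = 8300/28470 = 0.2915.
ω_d = ω_n√(1 − ζ²) = 21.21 × √(1 − 0.0850) = 20.29 rad/s.
f_d = ω_d/(2π) = 3.230 Hz.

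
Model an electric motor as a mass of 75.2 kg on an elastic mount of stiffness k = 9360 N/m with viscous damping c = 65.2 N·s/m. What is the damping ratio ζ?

0.0389

ω_n = √(k/m) = √(9360/75.2) = 11.16 rad/s.
Critical damping c_c = 2√(k·m) = 2√(9360 × 75.2) = 1678 N·s/m, so ζ = c/c_c = 65.2/1678 = 0.03886.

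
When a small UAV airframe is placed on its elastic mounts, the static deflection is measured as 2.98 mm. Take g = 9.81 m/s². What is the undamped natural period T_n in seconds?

ω_n = √(g/δ_st) = √(9.81/0.00298) = √3292 = 57.38 rad/s.
T_n = 2π/ω_n = 6.283/57.38 = 0.1095 s.

0.110 s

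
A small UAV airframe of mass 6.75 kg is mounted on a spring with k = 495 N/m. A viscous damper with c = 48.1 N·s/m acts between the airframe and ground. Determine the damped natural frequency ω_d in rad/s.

ω_n = √(k/m) = √(495.0/6.75) = 8.563 rad/s.
Critical damping c_c = 2√(k·m) = 2√(495.0 × 6.75) = 115.6 N·s/m, so ζ = c/c_c = 48.1/115.6 = 0.4161.
ω_d = ω_n√(1 − ζ²) = 8.563 × √(1 − 0.173) = 7.787 rad/s.

7.79 rad/s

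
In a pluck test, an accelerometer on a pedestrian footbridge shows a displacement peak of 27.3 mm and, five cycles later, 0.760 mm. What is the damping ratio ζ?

Logarithmic decrement δ = (1/n)·ln(x₀/x_n) = (1/5)·ln(27.3/0.760) = (1/5)·ln(35.92) = 0.7163.
ζ = δ/√(4π² + δ²) = 0.7163/√(39.48 + 0.513) = 0.7163/6.324 = 0.1133.

0.113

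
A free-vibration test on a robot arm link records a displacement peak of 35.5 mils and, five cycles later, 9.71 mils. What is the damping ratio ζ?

0.0412

Logarithmic decrement δ = (1/n)·ln(x₀/x_n) = (1/5)·ln(35.5/9.71) = (1/5)·ln(3.656) = 0.2593.
ζ = δ/√(4π² + δ²) = 0.2593/√(39.48 + 0.0672) = 0.2593/6.289 = 0.04123.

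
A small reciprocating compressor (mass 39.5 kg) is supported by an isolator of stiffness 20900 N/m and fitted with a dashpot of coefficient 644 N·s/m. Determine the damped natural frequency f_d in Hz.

ω_n = √(k/m) = √(20900/39.5) = 23.00 rad/s.
Critical damping c_c = 2√(k·m) = 2√(20900 × 39.5) = 1817 N·s/m, so ζ = c/c_c = 644/1817 = 0.3544.
ω_d = ω_n√(1 − ζ²) = 23.00 × √(1 − 0.126) = 21.51 rad/s.
f_d = ω_d/(2π) = 3.423 Hz.

3.42 Hz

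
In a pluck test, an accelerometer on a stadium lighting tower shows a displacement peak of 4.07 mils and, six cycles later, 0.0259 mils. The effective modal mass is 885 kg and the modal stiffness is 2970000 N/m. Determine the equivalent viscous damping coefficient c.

Logarithmic decrement δ = (1/n)·ln(x₀/x_n) = (1/6)·ln(4.07/0.0259) = (1/6)·ln(157.1) = 0.8429.
ζ = δ/√(4π² + δ²) = 0.8429/√(39.48 + 0.710) = 0.8429/6.339 = 0.1330.
c = ζ · 2√(km) = 0.1330 × 2√(2970000 × 885) = 0.1330 × 102500 = 13630 N·s/m.

13600 N·s/m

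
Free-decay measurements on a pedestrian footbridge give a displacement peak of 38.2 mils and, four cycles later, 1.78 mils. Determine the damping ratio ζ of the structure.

0.121

Logarithmic decrement δ = (1/n)·ln(x₀/x_n) = (1/4)·ln(38.2/1.78) = (1/4)·ln(21.46) = 0.7666.
ζ = δ/√(4π² + δ²) = 0.7666/√(39.48 + 0.588) = 0.7666/6.330 = 0.1211.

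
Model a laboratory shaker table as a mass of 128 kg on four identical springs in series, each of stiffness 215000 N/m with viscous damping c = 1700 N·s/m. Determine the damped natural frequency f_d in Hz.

3.09 Hz

Series springs: 1/k_eq = 4/215000, so k_eq = 215000/4 = 53750 N/m.
ω_n = √(k_eq/m) = √(53750/128) = 20.49 rad/s.
Critical damping c_c = 2√(k_eq·m) = 2√(53750 × 128) = 5246 N·s/m, so ζ = c/c_c = 1700/5246 = 0.3241.
ω_d = ω_n√(1 − ζ²) = 20.49 × √(1 − 0.105) = 19.39 rad/s.
f_d = ω_d/(2π) = 3.085 Hz.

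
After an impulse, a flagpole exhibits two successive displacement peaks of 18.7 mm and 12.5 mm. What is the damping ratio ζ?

Logarithmic decrement δ = (1/n)·ln(x₀/x_n) = (1/1)·ln(18.7/12.5) = (1/1)·ln(1.496) = 0.4028.
ζ = δ/√(4π² + δ²) = 0.4028/√(39.48 + 0.162) = 0.4028/6.296 = 0.06398.

0.0640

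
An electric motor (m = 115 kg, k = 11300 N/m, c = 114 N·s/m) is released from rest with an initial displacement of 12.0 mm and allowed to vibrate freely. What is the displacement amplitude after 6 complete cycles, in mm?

1.82 mm

ζ = c/(2√(km)) = 114/(2√(11300 × 115)) = 114/2280 = 0.05000.
Logarithmic decrement δ = 2πζ/√(1 − ζ²) = 2π × 0.05000/√(1 − 0.00250) = 0.3146.
After n cycles, x_n/x₀ = e^(−nδ), so x_6 = 12.0 × e^(−6 × 0.3146) = 12.0 × 0.1515 = 1.818 mm.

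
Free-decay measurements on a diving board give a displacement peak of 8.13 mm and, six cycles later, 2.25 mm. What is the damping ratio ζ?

0.0341

Logarithmic decrement δ = (1/n)·ln(x₀/x_n) = (1/6)·ln(8.13/2.25) = (1/6)·ln(3.613) = 0.2141.
ζ = δ/√(4π² + δ²) = 0.2141/√(39.48 + 0.0458) = 0.2141/6.287 = 0.03406.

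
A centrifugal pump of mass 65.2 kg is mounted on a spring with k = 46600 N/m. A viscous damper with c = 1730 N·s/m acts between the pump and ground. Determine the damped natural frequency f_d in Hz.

3.69 Hz

ω_n = √(k/m) = √(46600/65.2) = 26.73 rad/s.
Critical damping c_c = 2√(k·m) = 2√(46600 × 65.2) = 3486 N·s/m, so ζ = c/c_c = 1730/3486 = 0.4962.
ω_d = ω_n√(1 − ζ²) = 26.73 × √(1 − 0.246) = 23.21 rad/s.
f_d = ω_d/(2π) = 3.694 Hz.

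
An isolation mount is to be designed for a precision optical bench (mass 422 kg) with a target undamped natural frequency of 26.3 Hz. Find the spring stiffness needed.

11500000 N/m

ω_n = 2πf_n = 2π × 26.3 = 165.2 rad/s.
k = m·ω_n² = 422 × 165.2² = 422 × 27310 = 11520000 N/m.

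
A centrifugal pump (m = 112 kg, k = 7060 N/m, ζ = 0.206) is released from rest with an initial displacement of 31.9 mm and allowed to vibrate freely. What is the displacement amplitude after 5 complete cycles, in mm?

Logarithmic decrement δ = 2πζ/√(1 − ζ²) = 2π × 0.2060/√(1 − 0.0424) = 1.323.
After n cycles, x_n/x₀ = e^(−nδ), so x_5 = 31.9 × e^(−5 × 1.323) = 31.9 × 0.001342 = 0.04281 mm.

0.0428 mm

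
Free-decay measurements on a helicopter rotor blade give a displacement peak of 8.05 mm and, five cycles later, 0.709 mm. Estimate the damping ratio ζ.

0.0771

Logarithmic decrement δ = (1/n)·ln(x₀/x_n) = (1/5)·ln(8.05/0.709) = (1/5)·ln(11.35) = 0.4859.
ζ = δ/√(4π² + δ²) = 0.4859/√(39.48 + 0.236) = 0.4859/6.302 = 0.07711.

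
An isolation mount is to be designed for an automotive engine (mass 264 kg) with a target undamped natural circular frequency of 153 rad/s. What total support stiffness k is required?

6180000 N/m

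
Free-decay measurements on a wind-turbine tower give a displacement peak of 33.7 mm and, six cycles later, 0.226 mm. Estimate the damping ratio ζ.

Logarithmic decrement δ = (1/n)·ln(x₀/x_n) = (1/6)·ln(33.7/0.226) = (1/6)·ln(149.1) = 0.8341.
ζ = δ/√(4π² + δ²) = 0.8341/√(39.48 + 0.696) = 0.8341/6.338 = 0.1316.

0.132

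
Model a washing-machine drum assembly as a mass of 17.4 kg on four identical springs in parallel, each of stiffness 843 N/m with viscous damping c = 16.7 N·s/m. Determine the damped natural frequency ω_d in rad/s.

Parallel springs add: k_eq = 4 × 843 = 3372 N/m.
ω_n = √(k_eq/m) = √(3372/17.4) = 13.92 rad/s.
Critical damping c_c = 2√(k_eq·m) = 2√(3372 × 17.4) = 484.4 N·s/m, so ζ = c/c_c = 16.7/484.4 = 0.03447.
ω_d = ω_n√(1 − ζ²) = 13.92 × √(1 − 0.00119) = 13.91 rad/s.

13.9 rad/s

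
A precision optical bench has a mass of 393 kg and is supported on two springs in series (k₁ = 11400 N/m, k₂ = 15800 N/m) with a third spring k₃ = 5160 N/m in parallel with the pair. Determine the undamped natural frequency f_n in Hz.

Series pair: k_s = k₁k₂/(k₁+k₂) = (11400)(15800)/(11400 + 15800) = 6622 N/m. In parallel with k₃: k_eq = 6622 + 5160 = 11780 N/m.
ω_n = √(k_eq/m) = √(11780/393) = √29.98 = 5.475 rad/s.
f_n = ω_n/(2π) = 5.475/6.283 = 0.8714 Hz.

0.871 Hz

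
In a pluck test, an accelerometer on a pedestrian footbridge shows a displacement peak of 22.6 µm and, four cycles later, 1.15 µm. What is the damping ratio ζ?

Logarithmic decrement δ = (1/n)·ln(x₀/x_n) = (1/4)·ln(22.6/1.15) = (1/4)·ln(19.65) = 0.7445.
ζ = δ/√(4π² + δ²) = 0.7445/√(39.48 + 0.554) = 0.7445/6.327 = 0.1177.

0.118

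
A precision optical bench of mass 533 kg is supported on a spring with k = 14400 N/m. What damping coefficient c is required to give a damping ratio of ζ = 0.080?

443 N·s/m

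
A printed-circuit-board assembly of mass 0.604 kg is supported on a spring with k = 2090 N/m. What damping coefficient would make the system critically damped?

71.1 N·s/m

c_c = 2√(k·m) = 2√(2090 × 0.604) = 2 × 35.53 = 71.06 N·s/m.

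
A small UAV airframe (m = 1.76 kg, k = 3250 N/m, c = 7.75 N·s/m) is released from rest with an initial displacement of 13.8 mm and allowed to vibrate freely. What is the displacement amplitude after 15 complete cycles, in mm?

ζ = c/(2√(km)) = 7.75/(2√(3250 × 1.76)) = 7.75/151.3 = 0.05124.
Logarithmic decrement δ = 2πζ/√(1 − ζ²) = 2π × 0.05124/√(1 − 0.00263) = 0.3223.
After n cycles, x_n/x₀ = e^(−nδ), so x_15 = 13.8 × e^(−15 × 0.3223) = 13.8 × 0.007945 = 0.1096 mm.

0.110 mm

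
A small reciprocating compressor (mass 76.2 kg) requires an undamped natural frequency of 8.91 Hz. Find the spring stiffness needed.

ω_n = 2πf_n = 2π × 8.91 = 55.98 rad/s.
k = m·ω_n² = 76.2 × 55.98² = 76.2 × 3134 = 238800 N/m.

239000 N/m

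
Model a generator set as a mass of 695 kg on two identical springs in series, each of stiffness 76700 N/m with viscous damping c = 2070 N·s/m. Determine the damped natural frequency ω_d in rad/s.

7.28 rad/s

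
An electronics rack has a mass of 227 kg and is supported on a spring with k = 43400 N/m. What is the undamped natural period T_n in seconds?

ω_n = √(k/m) = √(43400/227) = √191.2 = 13.83 rad/s.
T_n = 2π/ω_n = 6.283/13.83 = 0.4544 s.

0.454 s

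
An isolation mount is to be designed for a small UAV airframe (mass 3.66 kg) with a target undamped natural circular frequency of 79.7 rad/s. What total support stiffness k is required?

k = m·ω_n² = 3.66 × 79.70² = 3.66 × 6352 = 23250 N/m.

23200 N/m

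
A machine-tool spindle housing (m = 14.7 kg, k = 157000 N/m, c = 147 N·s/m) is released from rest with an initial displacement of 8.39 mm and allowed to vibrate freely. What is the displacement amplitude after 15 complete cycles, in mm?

ζ = c/(2√(km)) = 147/(2√(157000 × 14.7)) = 147/3038 = 0.04838.
Logarithmic decrement δ = 2πζ/√(1 − ζ²) = 2π × 0.04838/√(1 − 0.00234) = 0.3043.
After n cycles, x_n/x₀ = e^(−nδ), so x_15 = 8.39 × e^(−15 × 0.3043) = 8.39 × 0.01041 = 0.08732 mm.

0.0873 mm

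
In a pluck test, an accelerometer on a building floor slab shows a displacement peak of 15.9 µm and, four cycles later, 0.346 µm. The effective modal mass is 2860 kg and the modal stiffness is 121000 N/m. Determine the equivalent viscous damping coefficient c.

Logarithmic decrement δ = (1/n)·ln(x₀/x_n) = (1/4)·ln(15.9/0.346) = (1/4)·ln(45.95) = 0.9569.
ζ = δ/√(4π² + δ²) = 0.9569/√(39.48 + 0.916) = 0.9569/6.356 = 0.1506.
c = ζ · 2√(km) = 0.1506 × 2√(121000 × 2860) = 0.1506 × 37210 = 5602 N·s/m.

5600 N·s/m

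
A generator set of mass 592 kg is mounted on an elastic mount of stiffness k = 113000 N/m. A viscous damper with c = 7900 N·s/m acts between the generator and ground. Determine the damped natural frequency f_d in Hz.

1.93 Hz

ω_n = √(k/m) = √(113000/592) = 13.82 rad/s.
Critical damping c_c = 2√(k·m) = 2√(113000 × 592) = 16360 N·s/m, so ζ = c/c_c = 7900/16360 = 0.4829.
ω_d = ω_n√(1 − ζ²) = 13.82 × √(1 − 0.233) = 12.10 rad/s.
f_d = ω_d/(2π) = 1.925 Hz.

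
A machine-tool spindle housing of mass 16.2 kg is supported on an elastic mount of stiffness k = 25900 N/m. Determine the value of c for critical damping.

c_c = 2√(k·m) = 2√(25900 × 16.2) = 2 × 647.7 = 1295 N·s/m.

1300 N·s/m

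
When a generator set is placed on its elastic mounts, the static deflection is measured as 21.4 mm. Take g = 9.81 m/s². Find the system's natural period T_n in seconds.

0.293 s

ω_n = √(g/δ_st) = √(9.81/0.0214) = √458.4 = 21.41 rad/s.
T_n = 2π/ω_n = 6.283/21.41 = 0.2935 s.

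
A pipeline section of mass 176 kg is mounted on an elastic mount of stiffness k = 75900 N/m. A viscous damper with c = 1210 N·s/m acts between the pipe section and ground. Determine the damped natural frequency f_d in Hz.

3.26 Hz

ω_n = √(k/m) = √(75900/176) = 20.77 rad/s.
Critical damping c_c = 2√(k·m) = 2√(75900 × 176) = 7310 N·s/m, so ζ = c/c_c = 1210/7310 = 0.1655.
ω_d = ω_n√(1 − ζ²) = 20.77 × √(1 − 0.0274) = 20.48 rad/s.
f_d = ω_d/(2π) = 3.260 Hz.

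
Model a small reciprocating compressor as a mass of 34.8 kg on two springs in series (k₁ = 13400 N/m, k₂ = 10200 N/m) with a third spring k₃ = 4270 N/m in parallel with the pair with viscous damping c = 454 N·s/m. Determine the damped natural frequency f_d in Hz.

Series pair: k_s = k₁k₂/(k₁+k₂) = (13400)(10200)/(13400 + 10200) = 5792 N/m. In parallel with k₃: k_eq = 5792 + 4270 = 10060 N/m.
ω_n = √(k_eq/m) = √(10060/34.8) = 17.00 rad/s.
Critical damping c_c = 2√(k_eq·m) = 2√(10060 × 34.8) = 1183 N·s/m, so ζ = c/c_c = 454/1183 = 0.3836.
ω_d = ω_n√(1 − ζ²) = 17.00 × √(1 − 0.147) = 15.70 rad/s.
f_d = ω_d/(2π) = 2.499 Hz.

2.50 Hz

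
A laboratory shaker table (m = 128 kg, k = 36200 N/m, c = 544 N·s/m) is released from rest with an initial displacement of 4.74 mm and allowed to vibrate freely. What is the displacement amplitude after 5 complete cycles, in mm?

0.0867 mm

ζ = c/(2√(km)) = 544/(2√(36200 × 128)) = 544/4305 = 0.1264.
Logarithmic decrement δ = 2πζ/√(1 − ζ²) = 2π × 0.1264/√(1 − 0.0160) = 0.8004.
After n cycles, x_n/x₀ = e^(−nδ), so x_5 = 4.74 × e^(−5 × 0.8004) = 4.74 × 0.01828 = 0.08666 mm.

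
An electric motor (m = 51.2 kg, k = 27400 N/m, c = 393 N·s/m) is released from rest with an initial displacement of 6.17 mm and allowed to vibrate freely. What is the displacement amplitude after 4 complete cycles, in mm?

0.0900 mm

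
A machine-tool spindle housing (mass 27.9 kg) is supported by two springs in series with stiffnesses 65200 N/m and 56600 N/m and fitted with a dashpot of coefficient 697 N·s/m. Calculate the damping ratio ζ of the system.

0.379

Series springs: 1/k_eq = 1/65200 + 1/56600 = 3.301×10^-5, so k_eq = 30300 N/m.
ω_n = √(k_eq/m) = √(30300/27.9) = 32.95 rad/s.
Critical damping c_c = 2√(k_eq·m) = 2√(30300 × 27.9) = 1839 N·s/m, so ζ = c/c_c = 697/1839 = 0.3790.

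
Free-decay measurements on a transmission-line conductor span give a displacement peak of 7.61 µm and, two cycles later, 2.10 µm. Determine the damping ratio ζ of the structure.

Logarithmic decrement δ = (1/n)·ln(x₀/x_n) = (1/2)·ln(7.61/2.10) = (1/2)·ln(3.624) = 0.6438.
ζ = δ/√(4π² + δ²) = 0.6438/√(39.48 + 0.414) = 0.6438/6.316 = 0.1019.

0.102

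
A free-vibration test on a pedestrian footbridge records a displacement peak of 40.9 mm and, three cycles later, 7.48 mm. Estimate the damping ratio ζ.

0.0898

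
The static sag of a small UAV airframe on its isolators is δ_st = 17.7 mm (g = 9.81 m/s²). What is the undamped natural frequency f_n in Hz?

ω_n = √(g/δ_st) = √(9.81/0.0177) = √554.2 = 23.54 rad/s.
f_n = ω_n/(2π) = 23.54/6.283 = 3.747 Hz.

3.75 Hz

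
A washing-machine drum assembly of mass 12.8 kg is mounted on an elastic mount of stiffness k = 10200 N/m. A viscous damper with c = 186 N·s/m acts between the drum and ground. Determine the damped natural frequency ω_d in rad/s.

ω_n = √(k/m) = √(10200/12.8) = 28.23 rad/s.
Critical damping c_c = 2√(k·m) = 2√(10200 × 12.8) = 722.7 N·s/m, so ζ = c/c_c = 186/722.7 = 0.2574.
ω_d = ω_n√(1 − ζ²) = 28.23 × √(1 − 0.0662) = 27.28 rad/s.

27.3 rad/s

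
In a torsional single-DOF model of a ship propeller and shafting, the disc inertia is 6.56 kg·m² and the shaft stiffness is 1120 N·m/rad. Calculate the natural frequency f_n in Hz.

2.08 Hz

ω_n = √(k_t/J) = √(1120/6.56) = √170.7 = 13.07 rad/s.
f_n = ω_n/(2π) = 13.07/6.283 = 2.080 Hz.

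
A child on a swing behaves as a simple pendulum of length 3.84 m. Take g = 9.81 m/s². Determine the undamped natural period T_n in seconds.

3.93 s

For a simple pendulum ω_n = √(g/L) = √(9.81/3.84) = √2.555 = 1.598 rad/s.
T_n = 2π/ω_n = 6.283/1.598 = 3.931 s.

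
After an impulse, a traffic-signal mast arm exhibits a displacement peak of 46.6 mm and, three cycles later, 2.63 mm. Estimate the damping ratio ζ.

0.151

Logarithmic decrement δ = (1/n)·ln(x₀/x_n) = (1/3)·ln(46.6/2.63) = (1/3)·ln(17.72) = 0.9582.
ζ = δ/√(4π² + δ²) = 0.9582/√(39.48 + 0.918) = 0.9582/6.356 = 0.1508.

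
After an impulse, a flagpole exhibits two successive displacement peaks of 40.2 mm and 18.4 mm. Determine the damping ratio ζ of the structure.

Logarithmic decrement δ = (1/n)·ln(x₀/x_n) = (1/1)·ln(40.2/18.4) = (1/1)·ln(2.185) = 0.7815.
ζ = δ/√(4π² + δ²) = 0.7815/√(39.48 + 0.611) = 0.7815/6.332 = 0.1234.

0.123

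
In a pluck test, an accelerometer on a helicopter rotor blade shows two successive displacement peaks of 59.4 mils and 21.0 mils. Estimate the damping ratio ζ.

Logarithmic decrement δ = (1/n)·ln(x₀/x_n) = (1/1)·ln(59.4/21.0) = (1/1)·ln(2.829) = 1.040.
ζ = δ/√(4π² + δ²) = 1.040/√(39.48 + 1.08) = 1.040/6.369 = 0.1633.

0.163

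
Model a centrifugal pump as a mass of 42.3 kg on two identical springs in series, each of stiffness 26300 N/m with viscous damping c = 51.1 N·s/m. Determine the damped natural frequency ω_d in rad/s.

17.6 rad/s

Series springs: 1/k_eq = 2/26300, so k_eq = 26300/2 = 13150 N/m.
ω_n = √(k_eq/m) = √(13150/42.3) = 17.63 rad/s.
Critical damping c_c = 2√(k_eq·m) = 2√(13150 × 42.3) = 1492 N·s/m, so ζ = c/c_c = 51.1/1492 = 0.03426.
ω_d = ω_n√(1 − ζ²) = 17.63 × √(1 − 0.00117) = 17.62 rad/s.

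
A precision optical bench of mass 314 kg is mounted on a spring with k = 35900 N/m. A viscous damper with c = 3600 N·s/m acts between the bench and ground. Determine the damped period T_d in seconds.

ω_n = √(k/m) = √(35900/314) = 10.69 rad/s.
Critical damping c_c = 2√(k·m) = 2√(35900 × 314) = 6715 N·s/m, so ζ = c/c_c = 3600/6715 = 0.5361.
ω_d = ω_n√(1 − ζ²) = 10.69 × √(1 − 0.287) = 9.026 rad/s.
T_d = 2π/ω_d = 0.6961 s.

0.696 s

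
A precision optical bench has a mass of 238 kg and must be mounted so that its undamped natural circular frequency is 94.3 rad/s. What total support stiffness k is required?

k = m·ω_n² = 238 × 94.30² = 238 × 8892 = 2116000 N/m.

2120000 N/m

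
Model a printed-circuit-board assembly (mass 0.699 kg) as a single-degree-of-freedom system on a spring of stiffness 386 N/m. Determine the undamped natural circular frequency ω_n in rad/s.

ω_n = √(k/m) = √(386.0/0.699) = √552.2 = 23.50 rad/s.

23.5 rad/s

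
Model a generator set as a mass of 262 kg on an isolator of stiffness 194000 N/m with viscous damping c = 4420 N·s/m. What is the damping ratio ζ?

0.310

ω_n = √(k/m) = √(194000/262) = 27.21 rad/s.
Critical damping c_c = 2√(k·m) = 2√(194000 × 262) = 14260 N·s/m, so ζ = c/c_c = 4420/14260 = 0.3100.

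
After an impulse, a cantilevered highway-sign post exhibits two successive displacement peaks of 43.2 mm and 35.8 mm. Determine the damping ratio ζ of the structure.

Logarithmic decrement δ = (1/n)·ln(x₀/x_n) = (1/1)·ln(43.2/35.8) = (1/1)·ln(1.207) = 0.1879.
ζ = δ/√(4π² + δ²) = 0.1879/√(39.48 + 0.0353) = 0.1879/6.286 = 0.02989.

0.0299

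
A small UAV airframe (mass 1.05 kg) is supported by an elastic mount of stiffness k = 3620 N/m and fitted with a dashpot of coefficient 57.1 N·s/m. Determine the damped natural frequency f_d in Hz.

8.28 Hz

ω_n = √(k/m) = √(3620/1.05) = 58.72 rad/s.
Critical damping c_c = 2√(k·m) = 2√(3620 × 1.05) = 123.3 N·s/m, so ζ = c/c_c = 57.1/123.3 = 0.4631.
ω_d = ω_n√(1 − ζ²) = 58.72 × √(1 − 0.214) = 52.04 rad/s.
f_d = ω_d/(2π) = 8.283 Hz.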